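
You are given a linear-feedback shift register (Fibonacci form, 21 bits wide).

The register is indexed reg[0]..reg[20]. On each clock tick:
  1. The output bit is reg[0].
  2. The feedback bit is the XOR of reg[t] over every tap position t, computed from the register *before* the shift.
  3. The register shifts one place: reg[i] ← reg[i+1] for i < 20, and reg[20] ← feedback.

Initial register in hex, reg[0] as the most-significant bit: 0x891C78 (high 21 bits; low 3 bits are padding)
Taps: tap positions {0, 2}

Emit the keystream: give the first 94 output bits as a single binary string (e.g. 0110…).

tick  register→output (feedback)
  0  100010010001110001111→1 (1)
  1  000100100011100011111→0 (0)
  2  001001000111000111110→0 (1)
  3  010010001110001111101→0 (0)
  4  100100011100011111010→1 (1)
  5  001000111000111110101→0 (1)
  6  010001110001111101011→0 (0)
  7  100011100011111010110→1 (1)
  8  000111000111110101101→0 (0)
  9  001110001111101011010→0 (1)
 10  011100011111010110101→0 (1)
 11  111000111110101101011→1 (0)
 12  110001111101011010110→1 (1)
 13  100011111010110101101→1 (1)
 14  000111110101101011011→0 (0)
 15  001111101011010110110→0 (1)
 16  011111010110101101101→0 (1)
 17  111110101101011011011→1 (0)
 18  111101011010110110110→1 (0)
 19  111010110101101101100→1 (0)
 20  110101101011011011000→1 (1)
 21  101011010110110110001→1 (0)
 22  010110101101101100010→0 (0)
 23  101101011011011000100→1 (0)
 24  011010110110110001000→0 (1)
 25  110101101101100010001→1 (1)
 26  101011011011000100011→1 (0)
 27  010110110110001000110→0 (0)
 28  101101101100010001100→1 (0)
 29  011011011000100011000→0 (1)
 30  110110110001000110001→1 (1)
 31  101101100010001100011→1 (0)
 32  011011000100011000110→0 (1)
 33  110110001000110001101→1 (1)
 34  101100010001100011011→1 (0)
 35  011000100011000110110→0 (1)
 36  110001000110001101101→1 (1)
 37  100010001100011011011→1 (1)
 38  000100011000110110111→0 (0)
 39  001000110001101101110→0 (1)
 40  010001100011011011101→0 (0)
 41  100011000110110111010→1 (1)
 42  000110001101101110101→0 (0)
 43  001100011011011101010→0 (1)
 44  011000110110111010101→0 (1)
 45  110001101101110101011→1 (1)
 46  100011011011101010111→1 (1)
 47  000110110111010101111→0 (0)
 48  001101101110101011110→0 (1)
 49  011011011101010111101→0 (1)
 50  110110111010101111011→1 (1)
 51  101101110101011110111→1 (0)
 52  011011101010111101110→0 (1)
 53  110111010101111011101→1 (1)
 54  101110101011110111011→1 (0)
 55  011101010111101110110→0 (1)
 56  111010101111011101101→1 (0)
 57  110101011110111011010→1 (1)
 58  101010111101110110101→1 (0)
 59  010101111011101101010→0 (0)
 60  101011110111011010100→1 (0)
 61  010111101110110101000→0 (0)
 62  101111011101101010000→1 (0)
 63  011110111011010100000→0 (1)
 64  111101110110101000001→1 (0)
 65  111011101101010000010→1 (0)
 66  110111011010100000100→1 (1)
 67  101110110101000001001→1 (0)
 68  011101101010000010010→0 (1)
 69  111011010100000100101→1 (0)
 70  110110101000001001010→1 (1)
 71  101101010000010010101→1 (0)
 72  011010100000100101010→0 (1)
 73  110101000001001010101→1 (1)
 74  101010000010010101011→1 (0)
 75  010100000100101010110→0 (0)
 76  101000001001010101100→1 (0)
 77  010000010010101011000→0 (0)
 78  100000100101010110000→1 (1)
 79  000001001010101100001→0 (0)
 80  000010010101011000010→0 (0)
 81  000100101010110000100→0 (0)
 82  001001010101100001000→0 (1)
 83  010010101011000010001→0 (0)
 84  100101010110000100010→1 (1)
 85  001010101100001000101→0 (1)
 86  010101011000010001011→0 (0)
 87  101010110000100010110→1 (0)
 88  010101100001000101100→0 (0)
 89  101011000010001011000→1 (0)
 90  010110000100010110000→0 (0)
 91  101100001000101100000→1 (0)
 92  011000010001011000000→0 (1)
 93  110000100010110000001→1 (1)

1000100100011100011111010110101101101100010001100011011011101010111101110110101000001001010101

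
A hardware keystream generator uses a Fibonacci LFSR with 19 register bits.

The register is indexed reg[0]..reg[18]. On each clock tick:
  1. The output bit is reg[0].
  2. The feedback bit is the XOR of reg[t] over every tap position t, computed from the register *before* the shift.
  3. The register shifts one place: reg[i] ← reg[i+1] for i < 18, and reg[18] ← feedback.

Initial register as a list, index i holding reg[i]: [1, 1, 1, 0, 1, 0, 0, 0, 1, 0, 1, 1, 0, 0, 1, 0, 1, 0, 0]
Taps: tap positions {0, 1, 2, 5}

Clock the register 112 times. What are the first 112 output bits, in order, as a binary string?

tick  register→output (feedback)
  0  1110100010110010100→1 (1)
  1  1101000101100101001→1 (0)
  2  1010001011001010010→1 (0)
  3  0100010110010100100→0 (0)
  4  1000101100101001000→1 (1)
  5  0001011001010010001→0 (1)
  6  0010110010100100011→0 (0)
  7  0101100101001000110→0 (1)
  8  1011001010010001101→1 (0)
  9  0110010100100011010→0 (1)
 10  1100101001000110101→1 (0)
 11  1001010010001101010→1 (0)
 12  0010100100011010100→0 (1)
 13  0101001000110101001→0 (1)
 14  1010010001101010011→1 (1)
 15  0100100011010100111→0 (1)
 16  1001000110101001111→1 (1)
 17  0010001101010011111→0 (1)
 18  0100011010100111111→0 (0)
 19  1000110101001111110→1 (0)
 20  0001101010011111100→0 (0)
 21  0011010100111111000→0 (0)
 22  0110101001111110000→0 (0)
 23  1101010011111100000→1 (1)
 24  1010100111111000001→1 (0)
 25  0101001111110000010→0 (1)
 26  1010011111100000101→1 (1)
 27  0100111111000001011→0 (0)
 28  1001111110000010110→1 (0)
 29  0011111100000101100→0 (0)
 30  0111111000001011000→0 (1)
 31  1111110000010110001→1 (0)
 32  1111100000101100010→1 (1)
 33  1111000001011000101→1 (1)
 34  1110000010110001011→1 (1)
 35  1100000101100010111→1 (0)
 36  1000001011000101110→1 (1)
 37  0000010110001011101→0 (1)
 38  0000101100010111011→0 (0)
 39  0001011000101110110→0 (1)
 40  0010110001011101101→0 (0)
 41  0101100010111011010→0 (1)
 42  1011000101110110101→1 (0)
 43  0110001011101101010→0 (0)
 44  1100010111011010100→1 (1)
 45  1000101110110101001→1 (1)
 46  0001011101101010011→0 (1)
 47  0010111011010100111→0 (0)
 48  0101110110101001110→0 (0)
 49  1011101101010011100→1 (0)
 50  0111011010100111000→0 (1)
 51  1110110101001110001→1 (0)
 52  1101101010011100010→1 (0)
 53  1011010100111000100→1 (1)
 54  0110101001110001001→0 (0)
 55  1101010011100010010→1 (1)
 56  1010100111000100101→1 (0)
 57  0101001110001001010→0 (1)
 58  1010011100010010101→1 (1)
 59  0100111000100101011→0 (0)
 60  1001110001001010110→1 (0)
 61  0011100010010101100→0 (1)
 62  0111000100101011001→0 (0)
 63  1110001001010110010→1 (1)
 64  1100010010101100101→1 (1)
 65  1000100101011001011→1 (1)
 66  0001001010110010111→0 (0)
 67  0010010101100101110→0 (0)
 68  0100101011001011100→0 (1)
 69  1001010110010111001→1 (0)
 70  0010101100101110010→0 (1)
 71  0101011001011100101→0 (0)
 72  1010110010111001010→1 (1)
 73  0101100101110010101→0 (1)
 74  1011001011100101011→1 (0)
 75  0110010111001010110→0 (1)
 76  1100101110010101101→1 (0)
 77  1001011100101011010→1 (0)
 78  0010111001010110100→0 (0)
 79  0101110010101101000→0 (0)
 80  1011100101011010000→1 (0)
 81  0111001010110100000→0 (0)
 82  1110010101101000000→1 (0)
 83  1100101011010000000→1 (0)
 84  1001010110100000000→1 (0)
 85  0010101101000000000→0 (1)
 86  0101011010000000001→0 (0)
 87  1010110100000000010→1 (1)
 88  0101101000000000101→0 (1)
 89  1011010000000001011→1 (1)
 90  0110100000000010111→0 (0)
 91  1101000000000101110→1 (0)
 92  1010000000001011100→1 (0)
 93  0100000000010111000→0 (1)
 94  1000000000101110001→1 (1)
 95  0000000001011100011→0 (0)
 96  0000000010111000110→0 (0)
 97  0000000101110001100→0 (0)
 98  0000001011100011000→0 (0)
 99  0000010111000110000→0 (1)
100  0000101110001100001→0 (0)
101  0001011100011000010→0 (1)
102  0010111000110000101→0 (0)
103  0101110001100001010→0 (0)
104  1011100011000010100→1 (0)
105  0111000110000101000→0 (0)
106  1110001100001010000→1 (1)
107  1100011000010100001→1 (1)
108  1000110000101000011→1 (0)
109  0001100001010000110→0 (0)
110  0011000010100001100→0 (1)
111  0110000101000011001→0 (0)

1110100010110010100100011010100111111000001011000101110110101001110001001010110010111001010110100000000010111000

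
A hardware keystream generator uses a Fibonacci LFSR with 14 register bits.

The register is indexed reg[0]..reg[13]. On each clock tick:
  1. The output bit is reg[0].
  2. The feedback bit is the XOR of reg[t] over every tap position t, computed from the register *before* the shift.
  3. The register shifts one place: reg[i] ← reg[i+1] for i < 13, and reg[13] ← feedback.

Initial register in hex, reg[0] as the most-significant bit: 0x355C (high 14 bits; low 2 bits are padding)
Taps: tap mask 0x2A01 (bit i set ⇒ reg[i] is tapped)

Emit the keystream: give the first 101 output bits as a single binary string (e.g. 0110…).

k : reg_k → out_k, fb_k
0: 00110101010111 → 0, fb=1
1: 01101010101111 → 0, fb=0
2: 11010101011110 → 1, fb=1
3: 10101010111101 → 1, fb=0
4: 01010101111010 → 0, fb=1
5: 10101011110101 → 1, fb=0
6: 01010111101010 → 0, fb=0
7: 10101111010100 → 1, fb=1
8: 01011110101001 → 0, fb=1
9: 10111101010011 → 1, fb=1
10: 01111010100111 → 0, fb=0
11: 11110101001110 → 1, fb=0
12: 11101010011100 → 1, fb=1
13: 11010100111001 → 1, fb=1
14: 10101001110011 → 1, fb=1
15: 01010011100111 → 0, fb=0
16: 10100111001110 → 1, fb=0
17: 01001110011100 → 0, fb=0
18: 10011100111000 → 1, fb=0
19: 00111001110000 → 0, fb=1
20: 01110011100001 → 0, fb=1
21: 11100111000011 → 1, fb=0
22: 11001110000110 → 1, fb=0
23: 10011100001100 → 1, fb=0
24: 00111000011000 → 0, fb=1
25: 01110000110001 → 0, fb=0
26: 11100001100010 → 1, fb=1
27: 11000011000101 → 1, fb=1
28: 10000110001011 → 1, fb=0
29: 00001100010110 → 0, fb=0
30: 00011000101100 → 0, fb=1
31: 00110001011001 → 0, fb=0
32: 01100010110010 → 0, fb=1
33: 11000101100101 → 1, fb=1
34: 10001011001011 → 1, fb=0
35: 00010110010110 → 0, fb=0
36: 00101100101100 → 0, fb=1
37: 01011001011001 → 0, fb=0
38: 10110010110010 → 1, fb=0
39: 01100101100100 → 0, fb=1
40: 11001011001001 → 1, fb=0
41: 10010110010010 → 1, fb=0
42: 00101100100100 → 0, fb=1
43: 01011001001001 → 0, fb=1
44: 10110010010011 → 1, fb=1
45: 01100100100111 → 0, fb=0
46: 11001001001110 → 1, fb=0
47: 10010010011100 → 1, fb=1
48: 00100100111001 → 0, fb=0
49: 01001001110010 → 0, fb=1
50: 10010011100101 → 1, fb=1
51: 00100111001011 → 0, fb=1
52: 01001110010111 → 0, fb=1
53: 10011100101111 → 1, fb=1
54: 00111001011111 → 0, fb=1
55: 01110010111111 → 0, fb=1
56: 11100101111111 → 1, fb=0
57: 11001011111110 → 1, fb=1
58: 10010111111101 → 1, fb=0
59: 00101111111010 → 0, fb=1
60: 01011111110101 → 0, fb=1
61: 10111111101011 → 1, fb=0
62: 01111111010110 → 0, fb=0
63: 11111110101100 → 1, fb=0
64: 11111101011000 → 1, fb=0
65: 11111010110000 → 1, fb=0
66: 11110101100000 → 1, fb=1
67: 11101011000001 → 1, fb=0
68: 11010110000010 → 1, fb=1
69: 10101100000101 → 1, fb=1
70: 01011000001011 → 0, fb=1
71: 10110000010111 → 1, fb=0
72: 01100000101110 → 0, fb=1
73: 11000001011101 → 1, fb=0
74: 10000010111010 → 1, fb=0
75: 00000101110100 → 0, fb=0
76: 00001011101000 → 0, fb=0
77: 00010111010000 → 0, fb=1
78: 00101110100001 → 0, fb=1
79: 01011101000011 → 0, fb=1
80: 10111010000111 → 1, fb=1
81: 01110100001111 → 0, fb=0
82: 11101000011110 → 1, fb=1
83: 11010000111101 → 1, fb=0
84: 10100001111010 → 1, fb=0
85: 01000011110100 → 0, fb=0
86: 10000111101000 → 1, fb=1
87: 00001111010001 → 0, fb=0
88: 00011110100010 → 0, fb=0
89: 00111101000100 → 0, fb=1
90: 01111010001001 → 0, fb=1
91: 11110100010011 → 1, fb=1
92: 11101000100111 → 1, fb=1
93: 11010001001111 → 1, fb=1
94: 10100010011111 → 1, fb=0
95: 01000100111110 → 0, fb=0
96: 10001001111100 → 1, fb=1
97: 00010011111001 → 0, fb=0
98: 00100111110010 → 0, fb=1
99: 01001111100101 → 0, fb=0
100: 10011111001010 → 1, fb=1

00110101010111101010011100111000011000101100101100100100111001011111110101100000101110100001111010001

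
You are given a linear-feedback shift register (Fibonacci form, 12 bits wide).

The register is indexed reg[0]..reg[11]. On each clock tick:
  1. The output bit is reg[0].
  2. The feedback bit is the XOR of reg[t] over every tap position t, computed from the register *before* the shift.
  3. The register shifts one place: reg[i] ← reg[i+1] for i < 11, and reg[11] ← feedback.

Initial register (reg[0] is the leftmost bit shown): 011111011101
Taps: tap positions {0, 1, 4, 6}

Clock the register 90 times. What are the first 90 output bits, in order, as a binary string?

k : reg_k → out_k, fb_k
0: 011111011101 → 0, fb=0
1: 111110111010 → 1, fb=0
2: 111101110100 → 1, fb=1
3: 111011101001 → 1, fb=0
4: 110111010010 → 1, fb=1
5: 101110100101 → 1, fb=1
6: 011101001011 → 0, fb=1
7: 111010010111 → 1, fb=1
8: 110100101111 → 1, fb=1
9: 101001011111 → 1, fb=1
10: 010010111111 → 0, fb=1
11: 100101111111 → 1, fb=0
12: 001011111110 → 0, fb=0
13: 010111111100 → 0, fb=1
14: 101111111001 → 1, fb=1
15: 011111110011 → 0, fb=1
16: 111111100111 → 1, fb=0
17: 111111001110 → 1, fb=1
18: 111110011101 → 1, fb=1
19: 111100111011 → 1, fb=1
20: 111001110111 → 1, fb=1
21: 110011101111 → 1, fb=0
22: 100111011110 → 1, fb=0
23: 001110111100 → 0, fb=0
24: 011101111000 → 0, fb=0
25: 111011110000 → 1, fb=0
26: 110111100000 → 1, fb=0
27: 101111000000 → 1, fb=0
28: 011110000000 → 0, fb=0
29: 111100000000 → 1, fb=0
30: 111000000000 → 1, fb=0
31: 110000000000 → 1, fb=0
32: 100000000000 → 1, fb=1
33: 000000000001 → 0, fb=0
34: 000000000010 → 0, fb=0
35: 000000000100 → 0, fb=0
36: 000000001000 → 0, fb=0
37: 000000010000 → 0, fb=0
38: 000000100000 → 0, fb=1
39: 000001000001 → 0, fb=0
40: 000010000010 → 0, fb=1
41: 000100000101 → 0, fb=0
42: 001000001010 → 0, fb=0
43: 010000010100 → 0, fb=1
44: 100000101001 → 1, fb=0
45: 000001010010 → 0, fb=0
46: 000010100100 → 0, fb=0
47: 000101001000 → 0, fb=0
48: 001010010000 → 0, fb=1
49: 010100100001 → 0, fb=0
50: 101001000010 → 1, fb=1
51: 010010000101 → 0, fb=0
52: 100100001010 → 1, fb=1
53: 001000010101 → 0, fb=0
54: 010000101010 → 0, fb=0
55: 100001010100 → 1, fb=1
56: 000010101001 → 0, fb=0
57: 000101010010 → 0, fb=0
58: 001010100100 → 0, fb=0
59: 010101001000 → 0, fb=1
60: 101010010001 → 1, fb=0
61: 010100100010 → 0, fb=0
62: 101001000100 → 1, fb=1
63: 010010001001 → 0, fb=0
64: 100100010010 → 1, fb=1
65: 001000100101 → 0, fb=1
66: 010001001011 → 0, fb=1
67: 100010010111 → 1, fb=0
68: 000100101110 → 0, fb=1
69: 001001011101 → 0, fb=0
70: 010010111010 → 0, fb=1
71: 100101110101 → 1, fb=0
72: 001011101010 → 0, fb=0
73: 010111010100 → 0, fb=0
74: 101110101000 → 1, fb=1
75: 011101010001 → 0, fb=1
76: 111010100011 → 1, fb=0
77: 110101000110 → 1, fb=0
78: 101010001100 → 1, fb=0
79: 010100011000 → 0, fb=1
80: 101000110001 → 1, fb=0
81: 010001100010 → 0, fb=0
82: 100011000100 → 1, fb=0
83: 000110001000 → 0, fb=1
84: 001100010001 → 0, fb=0
85: 011000100010 → 0, fb=0
86: 110001000100 → 1, fb=0
87: 100010001000 → 1, fb=0
88: 000100010000 → 0, fb=0
89: 001000100000 → 0, fb=1

011111011101001011111110011101111000000000001000001010010000101010010001001011101010001100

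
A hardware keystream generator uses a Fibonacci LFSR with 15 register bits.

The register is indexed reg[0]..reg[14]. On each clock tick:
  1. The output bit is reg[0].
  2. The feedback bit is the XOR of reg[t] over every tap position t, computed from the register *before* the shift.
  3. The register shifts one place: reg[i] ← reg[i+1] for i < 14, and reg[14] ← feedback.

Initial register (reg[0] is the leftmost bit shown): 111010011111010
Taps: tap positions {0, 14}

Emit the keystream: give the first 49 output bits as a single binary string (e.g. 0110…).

1110100111110101011000101011001101111001101110110

tick  register→output (feedback)
  0  111010011111010→1 (1)
  1  110100111110101→1 (0)
  2  101001111101010→1 (1)
  3  010011111010101→0 (1)
  4  100111110101011→1 (0)
  5  001111101010110→0 (0)
  6  011111010101100→0 (0)
  7  111110101011000→1 (1)
  8  111101010110001→1 (0)
  9  111010101100010→1 (1)
 10  110101011000101→1 (0)
 11  101010110001010→1 (1)
 12  010101100010101→0 (1)
 13  101011000101011→1 (0)
 14  010110001010110→0 (0)
 15  101100010101100→1 (1)
 16  011000101011001→0 (1)
 17  110001010110011→1 (0)
 18  100010101100110→1 (1)
 19  000101011001101→0 (1)
 20  001010110011011→0 (1)
 21  010101100110111→0 (1)
 22  101011001101111→1 (0)
 23  010110011011110→0 (0)
 24  101100110111100→1 (1)
 25  011001101111001→0 (1)
 26  110011011110011→1 (0)
 27  100110111100110→1 (1)
 28  001101111001101→0 (1)
 29  011011110011011→0 (1)
 30  110111100110111→1 (0)
 31  101111001101110→1 (1)
 32  011110011011101→0 (1)
 33  111100110111011→1 (0)
 34  111001101110110→1 (1)
 35  110011011101101→1 (0)
 36  100110111011010→1 (1)
 37  001101110110101→0 (1)
 38  011011101101011→0 (1)
 39  110111011010111→1 (0)
 40  101110110101110→1 (1)
 41  011101101011101→0 (1)
 42  111011010111011→1 (0)
 43  110110101110110→1 (1)
 44  101101011101101→1 (0)
 45  011010111011010→0 (0)
 46  110101110110100→1 (1)
 47  101011101101001→1 (0)
 48  010111011010010→0 (0)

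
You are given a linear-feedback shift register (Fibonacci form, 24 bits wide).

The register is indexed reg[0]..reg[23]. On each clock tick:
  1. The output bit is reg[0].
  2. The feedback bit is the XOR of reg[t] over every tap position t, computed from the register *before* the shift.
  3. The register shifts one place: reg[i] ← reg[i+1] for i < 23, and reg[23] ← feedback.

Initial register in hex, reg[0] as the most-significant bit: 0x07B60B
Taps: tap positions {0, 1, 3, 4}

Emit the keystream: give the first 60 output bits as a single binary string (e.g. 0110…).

000001111011011000001011010011100000101011110011010000101110

tick  register→output (feedback)
  0  000001111011011000001011→0 (0)
  1  000011110110110000010110→0 (1)
  2  000111101101100000101101→0 (0)
  3  001111011011000001011010→0 (0)
  4  011110110110000010110100→0 (1)
  5  111101101100000101101001→1 (1)
  6  111011011000001011010011→1 (1)
  7  110110110000010110100111→1 (0)
  8  101101100000101101001110→1 (0)
  9  011011000001011010011100→0 (0)
 10  110110000010110100111000→1 (0)
 11  101100000101101001110000→1 (0)
 12  011000001011010011100000→0 (1)
 13  110000010110100111000001→1 (0)
 14  100000101101001110000010→1 (1)
 15  000001011010011100000101→0 (0)
 16  000010110100111000001010→0 (1)
 17  000101101001110000010101→0 (1)
 18  001011010011100000101011→0 (1)
 19  010110100111000001010111→0 (1)
 20  101101001110000010101111→1 (0)
 21  011010011100000101011110→0 (0)
 22  110100111000001010111100→1 (1)
 23  101001110000010101111001→1 (1)
 24  010011100000101011110011→0 (0)
 25  100111000001010111100110→1 (1)
 26  001110000010101111001101→0 (0)
 27  011100000101011110011010→0 (0)
 28  111000001010111100110100→1 (0)
 29  110000010101111001101000→1 (0)
 30  100000101011110011010000→1 (1)
 31  000001010111100110100001→0 (0)
 32  000010101111001101000010→0 (1)
 33  000101011110011010000101→0 (1)
 34  001010111100110100001011→0 (1)
 35  010101111001101000010111→0 (0)
 36  101011110011010000101110→1 (0)
 37  010111100110100001011100→0 (1)
 38  101111001101000010111001→1 (1)
 39  011110011010000101110011→0 (1)
 40  111100110100001011100111→1 (1)
 41  111001101000010111001111→1 (0)
 42  110011010000101110011110→1 (1)
 43  100110100001011100111101→1 (1)
 44  001101000010111001111011→0 (1)
 45  011010000101110011110111→0 (0)
 46  110100001011100111101110→1 (1)
 47  101000010111001111011101→1 (1)
 48  010000101110011110111011→0 (1)
 49  100001011100111101110111→1 (1)
 50  000010111001111011101111→0 (1)
 51  000101110011110111011111→0 (1)
 52  001011100111101110111111→0 (1)
 53  010111001111011101111111→0 (1)
 54  101110011110111011111111→1 (1)
 55  011100111101110111111111→0 (0)
 56  111001111011101111111110→1 (0)
 57  110011110111011111111100→1 (1)
 58  100111101110111111111001→1 (1)
 59  001111011101111111110011→0 (0)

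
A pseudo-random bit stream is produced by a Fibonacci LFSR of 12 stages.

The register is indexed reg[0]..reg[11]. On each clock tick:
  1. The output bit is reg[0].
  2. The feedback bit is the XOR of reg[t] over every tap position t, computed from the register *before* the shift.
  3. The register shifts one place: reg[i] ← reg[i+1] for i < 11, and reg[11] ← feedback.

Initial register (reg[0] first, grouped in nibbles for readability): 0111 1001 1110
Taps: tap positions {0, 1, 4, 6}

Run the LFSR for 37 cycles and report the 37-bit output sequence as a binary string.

0111100111100110110111110001010101010

k : reg_k → out_k, fb_k
0: 011110011110 → 0, fb=0
1: 111100111100 → 1, fb=1
2: 111001111001 → 1, fb=1
3: 110011110011 → 1, fb=0
4: 100111100110 → 1, fb=1
5: 001111001101 → 0, fb=1
6: 011110011011 → 0, fb=0
7: 111100110110 → 1, fb=1
8: 111001101101 → 1, fb=1
9: 110011011011 → 1, fb=1
10: 100110110111 → 1, fb=1
11: 001101101111 → 0, fb=1
12: 011011011111 → 0, fb=0
13: 110110111110 → 1, fb=0
14: 101101111100 → 1, fb=0
15: 011011111000 → 0, fb=1
16: 110111110001 → 1, fb=0
17: 101111100010 → 1, fb=1
18: 011111000101 → 0, fb=0
19: 111110001010 → 1, fb=1
20: 111100010101 → 1, fb=0
21: 111000101010 → 1, fb=1
22: 110001010101 → 1, fb=0
23: 100010101010 → 1, fb=1
24: 000101010101 → 0, fb=0
25: 001010101010 → 0, fb=0
26: 010101010100 → 0, fb=1
27: 101010101001 → 1, fb=1
28: 010101010011 → 0, fb=1
29: 101010100111 → 1, fb=1
30: 010101001111 → 0, fb=1
31: 101010011111 → 1, fb=0
32: 010100111110 → 0, fb=0
33: 101001111100 → 1, fb=0
34: 010011111000 → 0, fb=1
35: 100111110001 → 1, fb=1
36: 001111100011 → 0, fb=0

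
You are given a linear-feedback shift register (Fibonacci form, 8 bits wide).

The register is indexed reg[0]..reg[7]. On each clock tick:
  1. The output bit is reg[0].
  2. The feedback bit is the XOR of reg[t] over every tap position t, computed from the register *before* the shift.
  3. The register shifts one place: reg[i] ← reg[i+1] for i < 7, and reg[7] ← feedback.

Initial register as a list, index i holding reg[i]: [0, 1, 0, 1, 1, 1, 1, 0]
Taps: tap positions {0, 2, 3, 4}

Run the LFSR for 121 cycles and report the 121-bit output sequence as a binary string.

k : reg_k → out_k, fb_k
0: 01011110 → 0, fb=0
1: 10111100 → 1, fb=0
2: 01111000 → 0, fb=1
3: 11110001 → 1, fb=1
4: 11100011 → 1, fb=0
5: 11000110 → 1, fb=1
6: 10001101 → 1, fb=0
7: 00011010 → 0, fb=0
8: 00110100 → 0, fb=0
9: 01101000 → 0, fb=0
10: 11010000 → 1, fb=0
11: 10100000 → 1, fb=0
12: 01000000 → 0, fb=0
13: 10000000 → 1, fb=1
14: 00000001 → 0, fb=0
15: 00000010 → 0, fb=0
16: 00000100 → 0, fb=0
17: 00001000 → 0, fb=1
18: 00010001 → 0, fb=1
19: 00100011 → 0, fb=1
20: 01000111 → 0, fb=0
21: 10001110 → 1, fb=0
22: 00011100 → 0, fb=0
23: 00111000 → 0, fb=1
24: 01110001 → 0, fb=0
25: 11100010 → 1, fb=0
26: 11000100 → 1, fb=1
27: 10001001 → 1, fb=0
28: 00010010 → 0, fb=1
29: 00100101 → 0, fb=1
30: 01001011 → 0, fb=1
31: 10010111 → 1, fb=0
32: 00101110 → 0, fb=0
33: 01011100 → 0, fb=0
34: 10111000 → 1, fb=0
35: 01110000 → 0, fb=0
36: 11100000 → 1, fb=0
37: 11000000 → 1, fb=1
38: 10000001 → 1, fb=1
39: 00000011 → 0, fb=0
40: 00000110 → 0, fb=0
41: 00001100 → 0, fb=1
42: 00011001 → 0, fb=0
43: 00110010 → 0, fb=0
44: 01100100 → 0, fb=1
45: 11001001 → 1, fb=0
46: 10010010 → 1, fb=0
47: 00100100 → 0, fb=1
48: 01001001 → 0, fb=1
49: 10010011 → 1, fb=0
50: 00100110 → 0, fb=1
51: 01001101 → 0, fb=1
52: 10011011 → 1, fb=1
53: 00110111 → 0, fb=0
54: 01101110 → 0, fb=0
55: 11011100 → 1, fb=1
56: 10111001 → 1, fb=0
57: 01110010 → 0, fb=0
58: 11100100 → 1, fb=0
59: 11001000 → 1, fb=0
60: 10010000 → 1, fb=0
61: 00100000 → 0, fb=1
62: 01000001 → 0, fb=0
63: 10000010 → 1, fb=1
64: 00000101 → 0, fb=0
65: 00001010 → 0, fb=1
66: 00010101 → 0, fb=1
67: 00101011 → 0, fb=0
68: 01010110 → 0, fb=1
69: 10101101 → 1, fb=1
70: 01011011 → 0, fb=0
71: 10110110 → 1, fb=1
72: 01101101 → 0, fb=0
73: 11011010 → 1, fb=1
74: 10110101 → 1, fb=1
75: 01101011 → 0, fb=0
76: 11010110 → 1, fb=0
77: 10101100 → 1, fb=1
78: 01011001 → 0, fb=0
79: 10110010 → 1, fb=1
80: 01100101 → 0, fb=1
81: 11001011 → 1, fb=0
82: 10010110 → 1, fb=0
83: 00101100 → 0, fb=0
84: 01011000 → 0, fb=0
85: 10110000 → 1, fb=1
86: 01100001 → 0, fb=1
87: 11000011 → 1, fb=1
88: 10000111 → 1, fb=1
89: 00001111 → 0, fb=1
90: 00011111 → 0, fb=0
91: 00111110 → 0, fb=1
92: 01111101 → 0, fb=1
93: 11111011 → 1, fb=0
94: 11110110 → 1, fb=1
95: 11101101 → 1, fb=1
96: 11011011 → 1, fb=1
97: 10110111 → 1, fb=1
98: 01101111 → 0, fb=0
99: 11011110 → 1, fb=1
100: 10111101 → 1, fb=0
101: 01111010 → 0, fb=1
102: 11110101 → 1, fb=1
103: 11101011 → 1, fb=1
104: 11010111 → 1, fb=0
105: 10101110 → 1, fb=1
106: 01011101 → 0, fb=0
107: 10111010 → 1, fb=0
108: 01110100 → 0, fb=0
109: 11101000 → 1, fb=1
110: 11010001 → 1, fb=0
111: 10100010 → 1, fb=0
112: 01000100 → 0, fb=0
113: 10001000 → 1, fb=0
114: 00010000 → 0, fb=1
115: 00100001 → 0, fb=1
116: 01000011 → 0, fb=0
117: 10000110 → 1, fb=1
118: 00001101 → 0, fb=1
119: 00011011 → 0, fb=0
120: 00110110 → 0, fb=0

0101111000110100000001000111000100101110000001100100100110111001000001010110110101100101100001111101101111010111010001000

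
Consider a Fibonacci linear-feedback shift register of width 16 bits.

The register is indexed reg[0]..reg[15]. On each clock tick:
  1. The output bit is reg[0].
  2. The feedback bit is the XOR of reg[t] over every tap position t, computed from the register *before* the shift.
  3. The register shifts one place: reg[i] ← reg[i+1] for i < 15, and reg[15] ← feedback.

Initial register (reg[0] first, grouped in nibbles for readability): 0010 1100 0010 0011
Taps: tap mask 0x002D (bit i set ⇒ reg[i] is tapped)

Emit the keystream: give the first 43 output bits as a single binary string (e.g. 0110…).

0010110000100011011110011101101001101011001

tick  register→output (feedback)
  0  0010110000100011→0 (0)
  1  0101100001000110→0 (1)
  2  1011000010001101→1 (1)
  3  0110000100011011→0 (1)
  4  1100001000110111→1 (1)
  5  1000010001101111→1 (0)
  6  0000100011011110→0 (0)
  7  0001000110111100→0 (1)
  8  0010001101111001→0 (1)
  9  0100011011110011→0 (1)
 10  1000110111100111→1 (0)
 11  0001101111001110→0 (1)
 12  0011011110011101→0 (1)
 13  0110111100111011→0 (0)
 14  1101111001110110→1 (1)
 15  1011110011101101→1 (0)
 16  0111100111011010→0 (0)
 17  1111001110110100→1 (1)
 18  1110011101101001→1 (1)
 19  1100111011010011→1 (0)
 20  1001110110100110→1 (1)
 21  0011101101001101→0 (0)
 22  0111011010011010→0 (1)
 23  1110110100110101→1 (1)
 24  1101101001101011→1 (0)
 25  1011010011010110→1 (0)
 26  0110100110101100→0 (1)
 27  1101001101011001→1 (0)
 28  1010011010110010→1 (1)
 29  0100110101100101→0 (1)
 30  1001101011001011→1 (0)
 31  0011010110010110→0 (1)
 32  0110101100101101→0 (1)
 33  1101011001011011→1 (1)
 34  1010110010110111→1 (1)
 35  0101100101101111→0 (1)
 36  1011001011011111→1 (1)
 37  0110010110111111→0 (0)
 38  1100101101111110→1 (1)
 39  1001011011111101→1 (1)
 40  0010110111111011→0 (0)
 41  0101101111110110→0 (1)
 42  1011011111101101→1 (0)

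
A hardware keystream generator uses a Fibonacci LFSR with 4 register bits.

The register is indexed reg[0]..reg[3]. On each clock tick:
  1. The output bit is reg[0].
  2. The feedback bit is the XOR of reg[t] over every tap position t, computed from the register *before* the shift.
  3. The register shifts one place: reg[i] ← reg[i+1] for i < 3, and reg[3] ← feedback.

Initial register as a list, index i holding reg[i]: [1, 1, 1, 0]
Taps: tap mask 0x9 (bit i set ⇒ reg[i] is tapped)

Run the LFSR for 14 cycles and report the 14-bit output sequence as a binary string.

11101011001000

tick  register→output (feedback)
  0  1110→1 (1)
  1  1101→1 (0)
  2  1010→1 (1)
  3  0101→0 (1)
  4  1011→1 (0)
  5  0110→0 (0)
  6  1100→1 (1)
  7  1001→1 (0)
  8  0010→0 (0)
  9  0100→0 (0)
 10  1000→1 (1)
 11  0001→0 (1)
 12  0011→0 (1)
 13  0111→0 (1)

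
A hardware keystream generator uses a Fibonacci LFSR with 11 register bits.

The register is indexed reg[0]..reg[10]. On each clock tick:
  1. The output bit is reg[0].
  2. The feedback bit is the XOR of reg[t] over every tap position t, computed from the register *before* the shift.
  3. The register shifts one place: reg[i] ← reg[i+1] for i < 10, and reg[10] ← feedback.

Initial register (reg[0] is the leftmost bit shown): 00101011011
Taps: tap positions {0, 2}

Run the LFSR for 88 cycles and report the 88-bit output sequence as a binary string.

step | reg (before) | out | fb
   0 | 00101011011 | 0 | 1
   1 | 01010110111 | 0 | 0
   2 | 10101101110 | 1 | 0
   3 | 01011011100 | 0 | 0
   4 | 10110111000 | 1 | 0
   5 | 01101110000 | 0 | 1
   6 | 11011100001 | 1 | 1
   7 | 10111000011 | 1 | 0
   8 | 01110000110 | 0 | 1
   9 | 11100001101 | 1 | 0
  10 | 11000011010 | 1 | 1
  11 | 10000110101 | 1 | 1
  12 | 00001101011 | 0 | 0
  13 | 00011010110 | 0 | 0
  14 | 00110101100 | 0 | 1
  15 | 01101011001 | 0 | 1
  16 | 11010110011 | 1 | 1
  17 | 10101100111 | 1 | 0
  18 | 01011001110 | 0 | 0
  19 | 10110011100 | 1 | 0
  20 | 01100111000 | 0 | 1
  21 | 11001110001 | 1 | 1
  22 | 10011100011 | 1 | 1
  23 | 00111000111 | 0 | 1
  24 | 01110001111 | 0 | 1
  25 | 11100011111 | 1 | 0
  26 | 11000111110 | 1 | 1
  27 | 10001111101 | 1 | 1
  28 | 00011111011 | 0 | 0
  29 | 00111110110 | 0 | 1
  30 | 01111101101 | 0 | 1
  31 | 11111011011 | 1 | 0
  32 | 11110110110 | 1 | 0
  33 | 11101101100 | 1 | 0
  34 | 11011011000 | 1 | 1
  35 | 10110110001 | 1 | 0
  36 | 01101100010 | 0 | 1
  37 | 11011000101 | 1 | 1
  38 | 10110001011 | 1 | 0
  39 | 01100010110 | 0 | 1
  40 | 11000101101 | 1 | 1
  41 | 10001011011 | 1 | 1
  42 | 00010110111 | 0 | 0
  43 | 00101101110 | 0 | 1
  44 | 01011011101 | 0 | 0
  45 | 10110111010 | 1 | 0
  46 | 01101110100 | 0 | 1
  47 | 11011101001 | 1 | 1
  48 | 10111010011 | 1 | 0
  49 | 01110100110 | 0 | 1
  50 | 11101001101 | 1 | 0
  51 | 11010011010 | 1 | 1
  52 | 10100110101 | 1 | 0
  53 | 01001101010 | 0 | 0
  54 | 10011010100 | 1 | 1
  55 | 00110101001 | 0 | 1
  56 | 01101010011 | 0 | 1
  57 | 11010100111 | 1 | 1
  58 | 10101001111 | 1 | 0
  59 | 01010011110 | 0 | 0
  60 | 10100111100 | 1 | 0
  61 | 01001111000 | 0 | 0
  62 | 10011110000 | 1 | 1
  63 | 00111100001 | 0 | 1
  64 | 01111000011 | 0 | 1
  65 | 11110000111 | 1 | 0
  66 | 11100001110 | 1 | 0
  67 | 11000011100 | 1 | 1
  68 | 10000111001 | 1 | 1
  69 | 00001110011 | 0 | 0
  70 | 00011100110 | 0 | 0
  71 | 00111001100 | 0 | 1
  72 | 01110011001 | 0 | 1
  73 | 11100110011 | 1 | 0
  74 | 11001100110 | 1 | 1
  75 | 10011001101 | 1 | 1
  76 | 00110011011 | 0 | 1
  77 | 01100110111 | 0 | 1
  78 | 11001101111 | 1 | 1
  79 | 10011011111 | 1 | 1
  80 | 00110111111 | 0 | 1
  81 | 01101111111 | 0 | 1
  82 | 11011111111 | 1 | 1
  83 | 10111111111 | 1 | 0
  84 | 01111111110 | 0 | 1
  85 | 11111111101 | 1 | 0
  86 | 11111111010 | 1 | 0
  87 | 11111110100 | 1 | 0

0010101101110000110101100111000111110110110001011011101001101010011110000111001100110111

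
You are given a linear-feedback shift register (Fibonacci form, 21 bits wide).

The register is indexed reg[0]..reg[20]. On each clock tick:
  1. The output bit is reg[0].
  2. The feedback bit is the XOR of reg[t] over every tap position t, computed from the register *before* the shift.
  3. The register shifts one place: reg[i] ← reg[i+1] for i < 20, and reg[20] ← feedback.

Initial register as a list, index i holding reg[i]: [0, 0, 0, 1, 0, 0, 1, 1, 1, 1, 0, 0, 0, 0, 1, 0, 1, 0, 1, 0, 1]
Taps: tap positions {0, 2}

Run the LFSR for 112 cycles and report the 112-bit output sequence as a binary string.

step | reg (before) | out | fb
   0 | 000100111100001010101 | 0 | 0
   1 | 001001111000010101010 | 0 | 1
   2 | 010011110000101010101 | 0 | 0
   3 | 100111100001010101010 | 1 | 1
   4 | 001111000010101010101 | 0 | 1
   5 | 011110000101010101011 | 0 | 1
   6 | 111100001010101010111 | 1 | 0
   7 | 111000010101010101110 | 1 | 0
   8 | 110000101010101011100 | 1 | 1
   9 | 100001010101010111001 | 1 | 1
  10 | 000010101010101110011 | 0 | 0
  11 | 000101010101011100110 | 0 | 0
  12 | 001010101010111001100 | 0 | 1
  13 | 010101010101110011001 | 0 | 0
  14 | 101010101011100110010 | 1 | 0
  15 | 010101010111001100100 | 0 | 0
  16 | 101010101110011001000 | 1 | 0
  17 | 010101011100110010000 | 0 | 0
  18 | 101010111001100100000 | 1 | 0
  19 | 010101110011001000000 | 0 | 0
  20 | 101011100110010000000 | 1 | 0
  21 | 010111001100100000000 | 0 | 0
  22 | 101110011001000000000 | 1 | 0
  23 | 011100110010000000000 | 0 | 1
  24 | 111001100100000000001 | 1 | 0
  25 | 110011001000000000010 | 1 | 1
  26 | 100110010000000000101 | 1 | 1
  27 | 001100100000000001011 | 0 | 1
  28 | 011001000000000010111 | 0 | 1
  29 | 110010000000000101111 | 1 | 1
  30 | 100100000000001011111 | 1 | 1
  31 | 001000000000010111111 | 0 | 1
  32 | 010000000000101111111 | 0 | 0
  33 | 100000000001011111110 | 1 | 1
  34 | 000000000010111111101 | 0 | 0
  35 | 000000000101111111010 | 0 | 0
  36 | 000000001011111110100 | 0 | 0
  37 | 000000010111111101000 | 0 | 0
  38 | 000000101111111010000 | 0 | 0
  39 | 000001011111110100000 | 0 | 0
  40 | 000010111111101000000 | 0 | 0
  41 | 000101111111010000000 | 0 | 0
  42 | 001011111110100000000 | 0 | 1
  43 | 010111111101000000001 | 0 | 0
  44 | 101111111010000000010 | 1 | 0
  45 | 011111110100000000100 | 0 | 1
  46 | 111111101000000001001 | 1 | 0
  47 | 111111010000000010010 | 1 | 0
  48 | 111110100000000100100 | 1 | 0
  49 | 111101000000001001000 | 1 | 0
  50 | 111010000000010010000 | 1 | 0
  51 | 110100000000100100000 | 1 | 1
  52 | 101000000001001000001 | 1 | 0
  53 | 010000000010010000010 | 0 | 0
  54 | 100000000100100000100 | 1 | 1
  55 | 000000001001000001001 | 0 | 0
  56 | 000000010010000010010 | 0 | 0
  57 | 000000100100000100100 | 0 | 0
  58 | 000001001000001001000 | 0 | 0
  59 | 000010010000010010000 | 0 | 0
  60 | 000100100000100100000 | 0 | 0
  61 | 001001000001001000000 | 0 | 1
  62 | 010010000010010000001 | 0 | 0
  63 | 100100000100100000010 | 1 | 1
  64 | 001000001001000000101 | 0 | 1
  65 | 010000010010000001011 | 0 | 0
  66 | 100000100100000010110 | 1 | 1
  67 | 000001001000000101101 | 0 | 0
  68 | 000010010000001011010 | 0 | 0
  69 | 000100100000010110100 | 0 | 0
  70 | 001001000000101101000 | 0 | 1
  71 | 010010000001011010001 | 0 | 0
  72 | 100100000010110100010 | 1 | 1
  73 | 001000000101101000101 | 0 | 1
  74 | 010000001011010001011 | 0 | 0
  75 | 100000010110100010110 | 1 | 1
  76 | 000000101101000101101 | 0 | 0
  77 | 000001011010001011010 | 0 | 0
  78 | 000010110100010110100 | 0 | 0
  79 | 000101101000101101000 | 0 | 0
  80 | 001011010001011010000 | 0 | 1
  81 | 010110100010110100001 | 0 | 0
  82 | 101101000101101000010 | 1 | 0
  83 | 011010001011010000100 | 0 | 1
  84 | 110100010110100001001 | 1 | 1
  85 | 101000101101000010011 | 1 | 0
  86 | 010001011010000100110 | 0 | 0
  87 | 100010110100001001100 | 1 | 1
  88 | 000101101000010011001 | 0 | 0
  89 | 001011010000100110010 | 0 | 1
  90 | 010110100001001100101 | 0 | 0
  91 | 101101000010011001010 | 1 | 0
  92 | 011010000100110010100 | 0 | 1
  93 | 110100001001100101001 | 1 | 1
  94 | 101000010011001010011 | 1 | 0
  95 | 010000100110010100110 | 0 | 0
  96 | 100001001100101001100 | 1 | 1
  97 | 000010011001010011001 | 0 | 0
  98 | 000100110010100110010 | 0 | 0
  99 | 001001100101001100100 | 0 | 1
 100 | 010011001010011001001 | 0 | 0
 101 | 100110010100110010010 | 1 | 1
 102 | 001100101001100100101 | 0 | 1
 103 | 011001010011001001011 | 0 | 1
 104 | 110010100110010010111 | 1 | 1
 105 | 100101001100100101111 | 1 | 1
 106 | 001010011001001011111 | 0 | 1
 107 | 010100110010010111111 | 0 | 0
 108 | 101001100100101111110 | 1 | 0
 109 | 010011001001011111100 | 0 | 0
 110 | 100110010010111111000 | 1 | 1
 111 | 001100100101111110001 | 0 | 1

0001001111000010101010101110011001000000000010111111101000000001001000001001000000101101000101101000010011001010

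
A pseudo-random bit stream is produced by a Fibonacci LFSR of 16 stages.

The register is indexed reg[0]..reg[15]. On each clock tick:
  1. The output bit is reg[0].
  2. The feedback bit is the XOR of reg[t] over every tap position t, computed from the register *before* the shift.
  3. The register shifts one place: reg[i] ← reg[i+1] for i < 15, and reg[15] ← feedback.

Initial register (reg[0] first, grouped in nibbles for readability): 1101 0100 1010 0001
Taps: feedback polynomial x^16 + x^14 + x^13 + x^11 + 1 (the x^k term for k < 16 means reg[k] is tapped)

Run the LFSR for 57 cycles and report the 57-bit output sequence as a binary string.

step | reg (before) | out | fb
   0 | 1101010010100001 | 1 | 1
   1 | 1010100101000011 | 1 | 0
   2 | 0101001010000110 | 0 | 0
   3 | 1010010100001100 | 1 | 0
   4 | 0100101000011000 | 0 | 1
   5 | 1001010000110001 | 1 | 0
   6 | 0010100001100010 | 0 | 1
   7 | 0101000011000101 | 0 | 1
   8 | 1010000110001011 | 1 | 0
   9 | 0100001100010110 | 0 | 1
  10 | 1000011000101101 | 1 | 0
  11 | 0000110001011010 | 0 | 0
  12 | 0001100010110100 | 0 | 0
  13 | 0011000101101000 | 0 | 0
  14 | 0110001011010000 | 0 | 1
  15 | 1100010110100001 | 1 | 1
  16 | 1000101101000011 | 1 | 0
  17 | 0001011010000110 | 0 | 0
  18 | 0010110100001100 | 0 | 1
  19 | 0101101000011001 | 0 | 1
  20 | 1011010000110011 | 1 | 1
  21 | 0110100001100111 | 0 | 0
  22 | 1101000011001110 | 1 | 1
  23 | 1010000110011101 | 1 | 1
  24 | 0100001100111011 | 0 | 0
  25 | 1000011001110110 | 1 | 0
  26 | 0000110011101100 | 0 | 1
  27 | 0001100111011001 | 0 | 1
  28 | 0011001110110011 | 0 | 0
  29 | 0110011101100110 | 0 | 0
  30 | 1100111011001100 | 1 | 0
  31 | 1001110110011000 | 1 | 0
  32 | 0011101100110000 | 0 | 1
  33 | 0111011001100001 | 0 | 0
  34 | 1110110011000010 | 1 | 0
  35 | 1101100110000100 | 1 | 0
  36 | 1011001100001000 | 1 | 1
  37 | 0110011000010001 | 0 | 1
  38 | 1100110000100011 | 1 | 0
  39 | 1001100001000110 | 1 | 1
  40 | 0011000010001101 | 0 | 1
  41 | 0110000100011011 | 0 | 0
  42 | 1100001000110110 | 1 | 0
  43 | 1000010001101100 | 1 | 0
  44 | 0000100011011000 | 0 | 1
  45 | 0001000110110001 | 0 | 1
  46 | 0010001101100011 | 0 | 1
  47 | 0100011011000111 | 0 | 0
  48 | 1000110110001110 | 1 | 1
  49 | 0001101100011101 | 0 | 0
  50 | 0011011000111010 | 0 | 0
  51 | 0110110001110100 | 0 | 0
  52 | 1101100011101000 | 1 | 1
  53 | 1011000111010001 | 1 | 0
  54 | 0110001110100010 | 0 | 1
  55 | 1100011101000101 | 1 | 0
  56 | 1000111010001010 | 1 | 0

110101001010000110001011010000110011101100110000100011011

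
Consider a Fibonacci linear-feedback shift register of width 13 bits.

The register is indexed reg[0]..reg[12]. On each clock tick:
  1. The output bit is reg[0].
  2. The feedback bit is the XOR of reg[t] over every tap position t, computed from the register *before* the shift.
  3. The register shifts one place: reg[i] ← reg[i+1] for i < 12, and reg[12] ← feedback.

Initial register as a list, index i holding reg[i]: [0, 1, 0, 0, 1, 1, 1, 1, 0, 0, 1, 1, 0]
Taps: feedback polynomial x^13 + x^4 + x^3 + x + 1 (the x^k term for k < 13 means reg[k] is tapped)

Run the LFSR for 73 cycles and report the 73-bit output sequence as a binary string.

tick  register→output (feedback)
  0  0100111100110→0 (0)
  1  1001111001100→1 (1)
  2  0011110011001→0 (0)
  3  0111100110010→0 (1)
  4  1111001100101→1 (1)
  5  1110011001011→1 (0)
  6  1100110010110→1 (1)
  7  1001100101101→1 (1)
  8  0011001011011→0 (1)
  9  0110010110111→0 (1)
 10  1100101101111→1 (1)
 11  1001011011111→1 (0)
 12  0010110111110→0 (1)
 13  0101101111101→0 (1)
 14  1011011111011→1 (0)
 15  0110111110110→0 (0)
 16  1101111101100→1 (0)
 17  1011111011000→1 (1)
 18  0111110110001→0 (1)
 19  1111101100011→1 (0)
 20  1111011000110→1 (1)
 21  1110110001101→1 (1)
 22  1101100011011→1 (0)
 23  1011000110110→1 (0)
 24  0110001101100→0 (1)
 25  1100011011001→1 (0)
 26  1000110110010→1 (0)
 27  0001101100100→0 (0)
 28  0011011001000→0 (1)
 29  0110110010001→0 (0)
 30  1101100100010→1 (0)
 31  1011001000100→1 (0)
 32  0110010001000→0 (1)
 33  1100100010001→1 (1)
 34  1001000100011→1 (0)
 35  0010001000110→0 (0)
 36  0100010001100→0 (1)
 37  1000100011001→1 (0)
 38  0001000110010→0 (1)
 39  0010001100101→0 (0)
 40  0100011001010→0 (1)
 41  1000110010101→1 (0)
 42  0001100101010→0 (0)
 43  0011001010100→0 (1)
 44  0110010101001→0 (1)
 45  1100101010011→1 (1)
 46  1001010100111→1 (0)
 47  0010101001110→0 (1)
 48  0101010011101→0 (0)
 49  1010100111010→1 (0)
 50  0101001110100→0 (0)
 51  1010011101000→1 (1)
 52  0100111010001→0 (0)
 53  1001110100010→1 (1)
 54  0011101000101→0 (0)
 55  0111010001010→0 (0)
 56  1110100010100→1 (1)
 57  1101000101001→1 (1)
 58  1010001010011→1 (1)
 59  0100010100111→0 (1)
 60  1000101001111→1 (0)
 61  0001010011110→0 (1)
 62  0010100111101→0 (1)
 63  0101001111011→0 (0)
 64  1010011110110→1 (1)
 65  0100111101101→0 (0)
 66  1001111011010→1 (1)
 67  0011110110101→0 (0)
 68  0111101101010→0 (1)
 69  1111011010101→1 (1)
 70  1110110101011→1 (1)
 71  1101101010111→1 (0)
 72  1011010101110→1 (0)

0100111100110010110111110110001101100100010001100101010011101000101001111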